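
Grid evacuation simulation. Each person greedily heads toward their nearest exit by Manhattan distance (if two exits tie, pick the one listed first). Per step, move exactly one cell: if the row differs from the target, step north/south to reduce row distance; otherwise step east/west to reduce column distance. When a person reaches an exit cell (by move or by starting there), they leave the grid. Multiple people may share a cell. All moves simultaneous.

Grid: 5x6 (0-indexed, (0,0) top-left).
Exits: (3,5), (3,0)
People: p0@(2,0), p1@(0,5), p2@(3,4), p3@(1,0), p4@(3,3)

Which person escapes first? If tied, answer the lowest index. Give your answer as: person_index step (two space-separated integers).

Step 1: p0:(2,0)->(3,0)->EXIT | p1:(0,5)->(1,5) | p2:(3,4)->(3,5)->EXIT | p3:(1,0)->(2,0) | p4:(3,3)->(3,4)
Step 2: p0:escaped | p1:(1,5)->(2,5) | p2:escaped | p3:(2,0)->(3,0)->EXIT | p4:(3,4)->(3,5)->EXIT
Step 3: p0:escaped | p1:(2,5)->(3,5)->EXIT | p2:escaped | p3:escaped | p4:escaped
Exit steps: [1, 3, 1, 2, 2]
First to escape: p0 at step 1

Answer: 0 1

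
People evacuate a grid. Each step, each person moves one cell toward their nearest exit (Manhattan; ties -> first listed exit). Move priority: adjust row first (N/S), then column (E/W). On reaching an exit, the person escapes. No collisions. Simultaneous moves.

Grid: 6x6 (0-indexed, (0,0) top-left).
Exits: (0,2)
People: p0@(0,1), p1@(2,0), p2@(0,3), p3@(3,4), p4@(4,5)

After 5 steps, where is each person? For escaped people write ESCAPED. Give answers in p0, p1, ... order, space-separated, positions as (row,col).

Step 1: p0:(0,1)->(0,2)->EXIT | p1:(2,0)->(1,0) | p2:(0,3)->(0,2)->EXIT | p3:(3,4)->(2,4) | p4:(4,5)->(3,5)
Step 2: p0:escaped | p1:(1,0)->(0,0) | p2:escaped | p3:(2,4)->(1,4) | p4:(3,5)->(2,5)
Step 3: p0:escaped | p1:(0,0)->(0,1) | p2:escaped | p3:(1,4)->(0,4) | p4:(2,5)->(1,5)
Step 4: p0:escaped | p1:(0,1)->(0,2)->EXIT | p2:escaped | p3:(0,4)->(0,3) | p4:(1,5)->(0,5)
Step 5: p0:escaped | p1:escaped | p2:escaped | p3:(0,3)->(0,2)->EXIT | p4:(0,5)->(0,4)

ESCAPED ESCAPED ESCAPED ESCAPED (0,4)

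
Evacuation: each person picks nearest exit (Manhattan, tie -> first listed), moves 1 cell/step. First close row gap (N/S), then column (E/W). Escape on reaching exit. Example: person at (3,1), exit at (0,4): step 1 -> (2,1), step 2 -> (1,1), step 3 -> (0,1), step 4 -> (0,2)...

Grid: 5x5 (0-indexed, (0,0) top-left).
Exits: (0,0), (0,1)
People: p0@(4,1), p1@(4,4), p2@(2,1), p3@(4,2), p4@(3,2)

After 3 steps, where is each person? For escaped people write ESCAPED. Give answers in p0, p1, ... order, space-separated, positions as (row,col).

Step 1: p0:(4,1)->(3,1) | p1:(4,4)->(3,4) | p2:(2,1)->(1,1) | p3:(4,2)->(3,2) | p4:(3,2)->(2,2)
Step 2: p0:(3,1)->(2,1) | p1:(3,4)->(2,4) | p2:(1,1)->(0,1)->EXIT | p3:(3,2)->(2,2) | p4:(2,2)->(1,2)
Step 3: p0:(2,1)->(1,1) | p1:(2,4)->(1,4) | p2:escaped | p3:(2,2)->(1,2) | p4:(1,2)->(0,2)

(1,1) (1,4) ESCAPED (1,2) (0,2)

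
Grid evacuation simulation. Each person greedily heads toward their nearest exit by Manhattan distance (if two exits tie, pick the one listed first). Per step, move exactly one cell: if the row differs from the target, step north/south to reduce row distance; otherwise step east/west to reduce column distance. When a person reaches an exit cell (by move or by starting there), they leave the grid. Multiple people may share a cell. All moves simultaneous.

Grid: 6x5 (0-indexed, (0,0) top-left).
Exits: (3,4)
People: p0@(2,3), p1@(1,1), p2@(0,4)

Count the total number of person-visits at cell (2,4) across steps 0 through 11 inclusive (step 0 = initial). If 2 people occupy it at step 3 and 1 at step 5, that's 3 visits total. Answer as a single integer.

Answer: 1

Derivation:
Step 0: p0@(2,3) p1@(1,1) p2@(0,4) -> at (2,4): 0 [-], cum=0
Step 1: p0@(3,3) p1@(2,1) p2@(1,4) -> at (2,4): 0 [-], cum=0
Step 2: p0@ESC p1@(3,1) p2@(2,4) -> at (2,4): 1 [p2], cum=1
Step 3: p0@ESC p1@(3,2) p2@ESC -> at (2,4): 0 [-], cum=1
Step 4: p0@ESC p1@(3,3) p2@ESC -> at (2,4): 0 [-], cum=1
Step 5: p0@ESC p1@ESC p2@ESC -> at (2,4): 0 [-], cum=1
Total visits = 1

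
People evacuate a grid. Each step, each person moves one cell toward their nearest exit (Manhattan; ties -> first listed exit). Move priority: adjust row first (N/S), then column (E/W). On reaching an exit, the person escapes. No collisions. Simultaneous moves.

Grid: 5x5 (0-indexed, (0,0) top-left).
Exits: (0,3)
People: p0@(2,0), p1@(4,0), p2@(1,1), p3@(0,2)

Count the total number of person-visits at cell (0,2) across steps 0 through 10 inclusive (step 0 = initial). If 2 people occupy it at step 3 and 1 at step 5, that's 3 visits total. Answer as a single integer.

Answer: 4

Derivation:
Step 0: p0@(2,0) p1@(4,0) p2@(1,1) p3@(0,2) -> at (0,2): 1 [p3], cum=1
Step 1: p0@(1,0) p1@(3,0) p2@(0,1) p3@ESC -> at (0,2): 0 [-], cum=1
Step 2: p0@(0,0) p1@(2,0) p2@(0,2) p3@ESC -> at (0,2): 1 [p2], cum=2
Step 3: p0@(0,1) p1@(1,0) p2@ESC p3@ESC -> at (0,2): 0 [-], cum=2
Step 4: p0@(0,2) p1@(0,0) p2@ESC p3@ESC -> at (0,2): 1 [p0], cum=3
Step 5: p0@ESC p1@(0,1) p2@ESC p3@ESC -> at (0,2): 0 [-], cum=3
Step 6: p0@ESC p1@(0,2) p2@ESC p3@ESC -> at (0,2): 1 [p1], cum=4
Step 7: p0@ESC p1@ESC p2@ESC p3@ESC -> at (0,2): 0 [-], cum=4
Total visits = 4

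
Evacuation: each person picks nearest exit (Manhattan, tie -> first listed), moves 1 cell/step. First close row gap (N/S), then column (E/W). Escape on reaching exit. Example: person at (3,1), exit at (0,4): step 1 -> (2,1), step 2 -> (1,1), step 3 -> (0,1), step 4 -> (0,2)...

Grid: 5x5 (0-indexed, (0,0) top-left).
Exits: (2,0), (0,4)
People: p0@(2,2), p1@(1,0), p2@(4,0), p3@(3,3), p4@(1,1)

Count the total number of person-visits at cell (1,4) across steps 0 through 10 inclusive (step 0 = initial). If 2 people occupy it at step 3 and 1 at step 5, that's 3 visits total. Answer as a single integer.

Step 0: p0@(2,2) p1@(1,0) p2@(4,0) p3@(3,3) p4@(1,1) -> at (1,4): 0 [-], cum=0
Step 1: p0@(2,1) p1@ESC p2@(3,0) p3@(2,3) p4@(2,1) -> at (1,4): 0 [-], cum=0
Step 2: p0@ESC p1@ESC p2@ESC p3@(2,2) p4@ESC -> at (1,4): 0 [-], cum=0
Step 3: p0@ESC p1@ESC p2@ESC p3@(2,1) p4@ESC -> at (1,4): 0 [-], cum=0
Step 4: p0@ESC p1@ESC p2@ESC p3@ESC p4@ESC -> at (1,4): 0 [-], cum=0
Total visits = 0

Answer: 0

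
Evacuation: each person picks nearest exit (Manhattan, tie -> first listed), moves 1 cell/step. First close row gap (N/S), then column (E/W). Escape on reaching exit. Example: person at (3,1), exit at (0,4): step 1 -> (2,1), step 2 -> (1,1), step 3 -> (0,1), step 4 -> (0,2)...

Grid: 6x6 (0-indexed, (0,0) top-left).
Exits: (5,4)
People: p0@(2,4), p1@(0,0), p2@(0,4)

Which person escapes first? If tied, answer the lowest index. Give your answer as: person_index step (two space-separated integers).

Answer: 0 3

Derivation:
Step 1: p0:(2,4)->(3,4) | p1:(0,0)->(1,0) | p2:(0,4)->(1,4)
Step 2: p0:(3,4)->(4,4) | p1:(1,0)->(2,0) | p2:(1,4)->(2,4)
Step 3: p0:(4,4)->(5,4)->EXIT | p1:(2,0)->(3,0) | p2:(2,4)->(3,4)
Step 4: p0:escaped | p1:(3,0)->(4,0) | p2:(3,4)->(4,4)
Step 5: p0:escaped | p1:(4,0)->(5,0) | p2:(4,4)->(5,4)->EXIT
Step 6: p0:escaped | p1:(5,0)->(5,1) | p2:escaped
Step 7: p0:escaped | p1:(5,1)->(5,2) | p2:escaped
Step 8: p0:escaped | p1:(5,2)->(5,3) | p2:escaped
Step 9: p0:escaped | p1:(5,3)->(5,4)->EXIT | p2:escaped
Exit steps: [3, 9, 5]
First to escape: p0 at step 3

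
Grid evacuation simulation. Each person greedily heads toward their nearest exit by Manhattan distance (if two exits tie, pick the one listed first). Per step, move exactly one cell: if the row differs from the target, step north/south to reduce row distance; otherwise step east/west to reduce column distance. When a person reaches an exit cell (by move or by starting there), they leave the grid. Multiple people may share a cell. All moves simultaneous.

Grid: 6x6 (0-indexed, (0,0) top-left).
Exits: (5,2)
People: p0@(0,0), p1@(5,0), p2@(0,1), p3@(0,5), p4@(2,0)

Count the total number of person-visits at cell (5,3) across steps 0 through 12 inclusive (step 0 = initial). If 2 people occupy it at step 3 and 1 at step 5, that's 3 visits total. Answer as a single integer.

Step 0: p0@(0,0) p1@(5,0) p2@(0,1) p3@(0,5) p4@(2,0) -> at (5,3): 0 [-], cum=0
Step 1: p0@(1,0) p1@(5,1) p2@(1,1) p3@(1,5) p4@(3,0) -> at (5,3): 0 [-], cum=0
Step 2: p0@(2,0) p1@ESC p2@(2,1) p3@(2,5) p4@(4,0) -> at (5,3): 0 [-], cum=0
Step 3: p0@(3,0) p1@ESC p2@(3,1) p3@(3,5) p4@(5,0) -> at (5,3): 0 [-], cum=0
Step 4: p0@(4,0) p1@ESC p2@(4,1) p3@(4,5) p4@(5,1) -> at (5,3): 0 [-], cum=0
Step 5: p0@(5,0) p1@ESC p2@(5,1) p3@(5,5) p4@ESC -> at (5,3): 0 [-], cum=0
Step 6: p0@(5,1) p1@ESC p2@ESC p3@(5,4) p4@ESC -> at (5,3): 0 [-], cum=0
Step 7: p0@ESC p1@ESC p2@ESC p3@(5,3) p4@ESC -> at (5,3): 1 [p3], cum=1
Step 8: p0@ESC p1@ESC p2@ESC p3@ESC p4@ESC -> at (5,3): 0 [-], cum=1
Total visits = 1

Answer: 1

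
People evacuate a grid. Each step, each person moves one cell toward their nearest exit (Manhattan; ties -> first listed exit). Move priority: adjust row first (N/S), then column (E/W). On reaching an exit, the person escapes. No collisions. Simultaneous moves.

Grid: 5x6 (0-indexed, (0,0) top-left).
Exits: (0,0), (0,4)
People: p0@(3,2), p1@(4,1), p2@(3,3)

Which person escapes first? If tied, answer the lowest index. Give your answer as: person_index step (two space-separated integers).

Answer: 2 4

Derivation:
Step 1: p0:(3,2)->(2,2) | p1:(4,1)->(3,1) | p2:(3,3)->(2,3)
Step 2: p0:(2,2)->(1,2) | p1:(3,1)->(2,1) | p2:(2,3)->(1,3)
Step 3: p0:(1,2)->(0,2) | p1:(2,1)->(1,1) | p2:(1,3)->(0,3)
Step 4: p0:(0,2)->(0,1) | p1:(1,1)->(0,1) | p2:(0,3)->(0,4)->EXIT
Step 5: p0:(0,1)->(0,0)->EXIT | p1:(0,1)->(0,0)->EXIT | p2:escaped
Exit steps: [5, 5, 4]
First to escape: p2 at step 4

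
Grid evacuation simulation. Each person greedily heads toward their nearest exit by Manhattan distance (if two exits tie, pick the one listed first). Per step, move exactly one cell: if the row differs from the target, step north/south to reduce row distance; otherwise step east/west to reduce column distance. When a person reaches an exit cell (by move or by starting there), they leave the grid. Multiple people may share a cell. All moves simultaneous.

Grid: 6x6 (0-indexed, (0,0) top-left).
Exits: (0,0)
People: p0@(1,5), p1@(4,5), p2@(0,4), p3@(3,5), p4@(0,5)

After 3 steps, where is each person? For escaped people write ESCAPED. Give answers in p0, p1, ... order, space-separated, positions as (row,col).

Step 1: p0:(1,5)->(0,5) | p1:(4,5)->(3,5) | p2:(0,4)->(0,3) | p3:(3,5)->(2,5) | p4:(0,5)->(0,4)
Step 2: p0:(0,5)->(0,4) | p1:(3,5)->(2,5) | p2:(0,3)->(0,2) | p3:(2,5)->(1,5) | p4:(0,4)->(0,3)
Step 3: p0:(0,4)->(0,3) | p1:(2,5)->(1,5) | p2:(0,2)->(0,1) | p3:(1,5)->(0,5) | p4:(0,3)->(0,2)

(0,3) (1,5) (0,1) (0,5) (0,2)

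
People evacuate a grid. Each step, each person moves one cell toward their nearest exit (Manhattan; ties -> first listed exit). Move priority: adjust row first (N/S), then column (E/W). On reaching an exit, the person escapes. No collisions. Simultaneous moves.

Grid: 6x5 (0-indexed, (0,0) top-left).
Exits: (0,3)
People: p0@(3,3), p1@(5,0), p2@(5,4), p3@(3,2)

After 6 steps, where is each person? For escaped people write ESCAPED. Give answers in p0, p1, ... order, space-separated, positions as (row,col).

Step 1: p0:(3,3)->(2,3) | p1:(5,0)->(4,0) | p2:(5,4)->(4,4) | p3:(3,2)->(2,2)
Step 2: p0:(2,3)->(1,3) | p1:(4,0)->(3,0) | p2:(4,4)->(3,4) | p3:(2,2)->(1,2)
Step 3: p0:(1,3)->(0,3)->EXIT | p1:(3,0)->(2,0) | p2:(3,4)->(2,4) | p3:(1,2)->(0,2)
Step 4: p0:escaped | p1:(2,0)->(1,0) | p2:(2,4)->(1,4) | p3:(0,2)->(0,3)->EXIT
Step 5: p0:escaped | p1:(1,0)->(0,0) | p2:(1,4)->(0,4) | p3:escaped
Step 6: p0:escaped | p1:(0,0)->(0,1) | p2:(0,4)->(0,3)->EXIT | p3:escaped

ESCAPED (0,1) ESCAPED ESCAPED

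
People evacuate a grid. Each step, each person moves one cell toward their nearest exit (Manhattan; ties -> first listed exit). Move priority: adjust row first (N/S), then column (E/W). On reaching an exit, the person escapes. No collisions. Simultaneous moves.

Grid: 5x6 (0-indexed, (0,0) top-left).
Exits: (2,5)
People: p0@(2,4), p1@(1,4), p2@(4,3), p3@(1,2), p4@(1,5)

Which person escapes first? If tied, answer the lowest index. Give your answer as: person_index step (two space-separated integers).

Step 1: p0:(2,4)->(2,5)->EXIT | p1:(1,4)->(2,4) | p2:(4,3)->(3,3) | p3:(1,2)->(2,2) | p4:(1,5)->(2,5)->EXIT
Step 2: p0:escaped | p1:(2,4)->(2,5)->EXIT | p2:(3,3)->(2,3) | p3:(2,2)->(2,3) | p4:escaped
Step 3: p0:escaped | p1:escaped | p2:(2,3)->(2,4) | p3:(2,3)->(2,4) | p4:escaped
Step 4: p0:escaped | p1:escaped | p2:(2,4)->(2,5)->EXIT | p3:(2,4)->(2,5)->EXIT | p4:escaped
Exit steps: [1, 2, 4, 4, 1]
First to escape: p0 at step 1

Answer: 0 1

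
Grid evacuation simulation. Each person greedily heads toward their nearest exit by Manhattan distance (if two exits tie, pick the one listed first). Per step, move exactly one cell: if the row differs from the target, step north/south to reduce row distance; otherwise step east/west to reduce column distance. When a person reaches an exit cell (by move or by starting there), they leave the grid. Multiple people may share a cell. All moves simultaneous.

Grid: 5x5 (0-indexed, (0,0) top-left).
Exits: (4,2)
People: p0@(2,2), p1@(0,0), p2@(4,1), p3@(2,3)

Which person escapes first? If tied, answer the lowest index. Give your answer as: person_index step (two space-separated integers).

Answer: 2 1

Derivation:
Step 1: p0:(2,2)->(3,2) | p1:(0,0)->(1,0) | p2:(4,1)->(4,2)->EXIT | p3:(2,3)->(3,3)
Step 2: p0:(3,2)->(4,2)->EXIT | p1:(1,0)->(2,0) | p2:escaped | p3:(3,3)->(4,3)
Step 3: p0:escaped | p1:(2,0)->(3,0) | p2:escaped | p3:(4,3)->(4,2)->EXIT
Step 4: p0:escaped | p1:(3,0)->(4,0) | p2:escaped | p3:escaped
Step 5: p0:escaped | p1:(4,0)->(4,1) | p2:escaped | p3:escaped
Step 6: p0:escaped | p1:(4,1)->(4,2)->EXIT | p2:escaped | p3:escaped
Exit steps: [2, 6, 1, 3]
First to escape: p2 at step 1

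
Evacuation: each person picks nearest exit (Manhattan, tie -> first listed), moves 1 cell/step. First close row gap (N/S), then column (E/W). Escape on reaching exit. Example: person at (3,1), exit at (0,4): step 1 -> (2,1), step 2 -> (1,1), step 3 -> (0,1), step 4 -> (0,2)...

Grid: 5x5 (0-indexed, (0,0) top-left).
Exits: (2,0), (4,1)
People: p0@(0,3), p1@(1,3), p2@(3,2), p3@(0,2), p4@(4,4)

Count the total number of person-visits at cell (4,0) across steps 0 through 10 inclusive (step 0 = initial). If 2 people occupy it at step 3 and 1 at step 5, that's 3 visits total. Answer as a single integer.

Step 0: p0@(0,3) p1@(1,3) p2@(3,2) p3@(0,2) p4@(4,4) -> at (4,0): 0 [-], cum=0
Step 1: p0@(1,3) p1@(2,3) p2@(4,2) p3@(1,2) p4@(4,3) -> at (4,0): 0 [-], cum=0
Step 2: p0@(2,3) p1@(2,2) p2@ESC p3@(2,2) p4@(4,2) -> at (4,0): 0 [-], cum=0
Step 3: p0@(2,2) p1@(2,1) p2@ESC p3@(2,1) p4@ESC -> at (4,0): 0 [-], cum=0
Step 4: p0@(2,1) p1@ESC p2@ESC p3@ESC p4@ESC -> at (4,0): 0 [-], cum=0
Step 5: p0@ESC p1@ESC p2@ESC p3@ESC p4@ESC -> at (4,0): 0 [-], cum=0
Total visits = 0

Answer: 0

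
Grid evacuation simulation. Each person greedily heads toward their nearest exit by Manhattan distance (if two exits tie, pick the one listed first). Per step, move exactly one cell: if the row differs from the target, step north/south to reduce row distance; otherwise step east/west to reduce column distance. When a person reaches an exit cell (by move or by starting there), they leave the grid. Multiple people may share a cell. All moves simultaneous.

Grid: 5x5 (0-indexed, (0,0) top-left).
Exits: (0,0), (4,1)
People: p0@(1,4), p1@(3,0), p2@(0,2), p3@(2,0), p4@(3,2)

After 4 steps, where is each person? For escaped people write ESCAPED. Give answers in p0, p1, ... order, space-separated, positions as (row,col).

Step 1: p0:(1,4)->(0,4) | p1:(3,0)->(4,0) | p2:(0,2)->(0,1) | p3:(2,0)->(1,0) | p4:(3,2)->(4,2)
Step 2: p0:(0,4)->(0,3) | p1:(4,0)->(4,1)->EXIT | p2:(0,1)->(0,0)->EXIT | p3:(1,0)->(0,0)->EXIT | p4:(4,2)->(4,1)->EXIT
Step 3: p0:(0,3)->(0,2) | p1:escaped | p2:escaped | p3:escaped | p4:escaped
Step 4: p0:(0,2)->(0,1) | p1:escaped | p2:escaped | p3:escaped | p4:escaped

(0,1) ESCAPED ESCAPED ESCAPED ESCAPED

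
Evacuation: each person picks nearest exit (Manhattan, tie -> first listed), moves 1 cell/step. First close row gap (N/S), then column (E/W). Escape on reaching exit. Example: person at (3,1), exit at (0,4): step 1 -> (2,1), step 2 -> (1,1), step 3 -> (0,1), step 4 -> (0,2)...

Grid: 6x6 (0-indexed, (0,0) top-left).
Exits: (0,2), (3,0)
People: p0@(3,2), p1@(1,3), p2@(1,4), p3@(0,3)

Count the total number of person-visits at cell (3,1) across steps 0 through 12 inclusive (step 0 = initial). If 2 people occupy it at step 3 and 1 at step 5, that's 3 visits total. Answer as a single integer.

Step 0: p0@(3,2) p1@(1,3) p2@(1,4) p3@(0,3) -> at (3,1): 0 [-], cum=0
Step 1: p0@(3,1) p1@(0,3) p2@(0,4) p3@ESC -> at (3,1): 1 [p0], cum=1
Step 2: p0@ESC p1@ESC p2@(0,3) p3@ESC -> at (3,1): 0 [-], cum=1
Step 3: p0@ESC p1@ESC p2@ESC p3@ESC -> at (3,1): 0 [-], cum=1
Total visits = 1

Answer: 1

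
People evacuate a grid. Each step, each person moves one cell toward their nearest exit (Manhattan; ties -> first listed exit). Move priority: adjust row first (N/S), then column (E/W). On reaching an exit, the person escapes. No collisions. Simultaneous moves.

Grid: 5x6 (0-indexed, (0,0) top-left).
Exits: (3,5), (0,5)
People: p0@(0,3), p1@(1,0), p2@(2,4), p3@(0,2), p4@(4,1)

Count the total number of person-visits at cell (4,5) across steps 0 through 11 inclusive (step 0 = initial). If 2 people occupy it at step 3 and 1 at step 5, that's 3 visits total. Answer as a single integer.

Step 0: p0@(0,3) p1@(1,0) p2@(2,4) p3@(0,2) p4@(4,1) -> at (4,5): 0 [-], cum=0
Step 1: p0@(0,4) p1@(0,0) p2@(3,4) p3@(0,3) p4@(3,1) -> at (4,5): 0 [-], cum=0
Step 2: p0@ESC p1@(0,1) p2@ESC p3@(0,4) p4@(3,2) -> at (4,5): 0 [-], cum=0
Step 3: p0@ESC p1@(0,2) p2@ESC p3@ESC p4@(3,3) -> at (4,5): 0 [-], cum=0
Step 4: p0@ESC p1@(0,3) p2@ESC p3@ESC p4@(3,4) -> at (4,5): 0 [-], cum=0
Step 5: p0@ESC p1@(0,4) p2@ESC p3@ESC p4@ESC -> at (4,5): 0 [-], cum=0
Step 6: p0@ESC p1@ESC p2@ESC p3@ESC p4@ESC -> at (4,5): 0 [-], cum=0
Total visits = 0

Answer: 0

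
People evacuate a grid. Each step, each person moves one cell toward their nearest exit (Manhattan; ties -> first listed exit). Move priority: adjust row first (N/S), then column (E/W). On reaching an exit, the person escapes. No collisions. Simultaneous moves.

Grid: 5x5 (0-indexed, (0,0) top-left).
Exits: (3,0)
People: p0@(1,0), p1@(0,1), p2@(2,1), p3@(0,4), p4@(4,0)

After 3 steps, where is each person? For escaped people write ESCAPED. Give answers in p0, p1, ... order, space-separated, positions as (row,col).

Step 1: p0:(1,0)->(2,0) | p1:(0,1)->(1,1) | p2:(2,1)->(3,1) | p3:(0,4)->(1,4) | p4:(4,0)->(3,0)->EXIT
Step 2: p0:(2,0)->(3,0)->EXIT | p1:(1,1)->(2,1) | p2:(3,1)->(3,0)->EXIT | p3:(1,4)->(2,4) | p4:escaped
Step 3: p0:escaped | p1:(2,1)->(3,1) | p2:escaped | p3:(2,4)->(3,4) | p4:escaped

ESCAPED (3,1) ESCAPED (3,4) ESCAPED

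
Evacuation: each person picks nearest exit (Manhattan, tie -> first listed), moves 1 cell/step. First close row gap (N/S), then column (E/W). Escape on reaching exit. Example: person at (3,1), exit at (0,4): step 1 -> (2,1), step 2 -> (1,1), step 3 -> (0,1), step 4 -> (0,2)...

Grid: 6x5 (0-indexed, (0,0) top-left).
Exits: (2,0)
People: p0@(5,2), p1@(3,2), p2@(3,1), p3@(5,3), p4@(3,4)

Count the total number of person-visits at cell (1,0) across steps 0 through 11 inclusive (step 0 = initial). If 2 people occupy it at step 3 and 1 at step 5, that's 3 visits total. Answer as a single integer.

Step 0: p0@(5,2) p1@(3,2) p2@(3,1) p3@(5,3) p4@(3,4) -> at (1,0): 0 [-], cum=0
Step 1: p0@(4,2) p1@(2,2) p2@(2,1) p3@(4,3) p4@(2,4) -> at (1,0): 0 [-], cum=0
Step 2: p0@(3,2) p1@(2,1) p2@ESC p3@(3,3) p4@(2,3) -> at (1,0): 0 [-], cum=0
Step 3: p0@(2,2) p1@ESC p2@ESC p3@(2,3) p4@(2,2) -> at (1,0): 0 [-], cum=0
Step 4: p0@(2,1) p1@ESC p2@ESC p3@(2,2) p4@(2,1) -> at (1,0): 0 [-], cum=0
Step 5: p0@ESC p1@ESC p2@ESC p3@(2,1) p4@ESC -> at (1,0): 0 [-], cum=0
Step 6: p0@ESC p1@ESC p2@ESC p3@ESC p4@ESC -> at (1,0): 0 [-], cum=0
Total visits = 0

Answer: 0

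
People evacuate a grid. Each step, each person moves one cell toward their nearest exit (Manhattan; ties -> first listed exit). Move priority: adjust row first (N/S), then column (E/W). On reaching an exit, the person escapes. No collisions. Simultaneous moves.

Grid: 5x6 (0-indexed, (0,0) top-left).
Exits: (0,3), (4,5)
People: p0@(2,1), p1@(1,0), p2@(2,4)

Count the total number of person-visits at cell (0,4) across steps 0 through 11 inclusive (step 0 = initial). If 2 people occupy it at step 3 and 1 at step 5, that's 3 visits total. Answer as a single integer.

Step 0: p0@(2,1) p1@(1,0) p2@(2,4) -> at (0,4): 0 [-], cum=0
Step 1: p0@(1,1) p1@(0,0) p2@(1,4) -> at (0,4): 0 [-], cum=0
Step 2: p0@(0,1) p1@(0,1) p2@(0,4) -> at (0,4): 1 [p2], cum=1
Step 3: p0@(0,2) p1@(0,2) p2@ESC -> at (0,4): 0 [-], cum=1
Step 4: p0@ESC p1@ESC p2@ESC -> at (0,4): 0 [-], cum=1
Total visits = 1

Answer: 1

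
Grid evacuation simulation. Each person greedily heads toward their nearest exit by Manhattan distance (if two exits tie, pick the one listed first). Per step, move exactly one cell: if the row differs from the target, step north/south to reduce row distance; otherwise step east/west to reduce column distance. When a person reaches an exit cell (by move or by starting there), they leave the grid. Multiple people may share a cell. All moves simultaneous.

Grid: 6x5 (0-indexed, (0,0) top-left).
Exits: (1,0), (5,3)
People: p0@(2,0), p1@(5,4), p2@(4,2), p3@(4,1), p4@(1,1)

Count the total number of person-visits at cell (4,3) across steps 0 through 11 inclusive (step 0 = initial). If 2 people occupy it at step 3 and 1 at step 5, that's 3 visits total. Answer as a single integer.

Step 0: p0@(2,0) p1@(5,4) p2@(4,2) p3@(4,1) p4@(1,1) -> at (4,3): 0 [-], cum=0
Step 1: p0@ESC p1@ESC p2@(5,2) p3@(5,1) p4@ESC -> at (4,3): 0 [-], cum=0
Step 2: p0@ESC p1@ESC p2@ESC p3@(5,2) p4@ESC -> at (4,3): 0 [-], cum=0
Step 3: p0@ESC p1@ESC p2@ESC p3@ESC p4@ESC -> at (4,3): 0 [-], cum=0
Total visits = 0

Answer: 0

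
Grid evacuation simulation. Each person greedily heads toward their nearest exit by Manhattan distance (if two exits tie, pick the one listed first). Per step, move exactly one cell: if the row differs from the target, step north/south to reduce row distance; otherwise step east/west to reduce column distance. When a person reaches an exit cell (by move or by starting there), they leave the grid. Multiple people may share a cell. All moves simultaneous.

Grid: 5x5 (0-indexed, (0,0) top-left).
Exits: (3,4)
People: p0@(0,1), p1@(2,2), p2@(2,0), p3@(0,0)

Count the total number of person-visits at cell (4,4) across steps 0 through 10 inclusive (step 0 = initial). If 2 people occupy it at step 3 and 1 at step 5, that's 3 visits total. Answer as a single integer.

Answer: 0

Derivation:
Step 0: p0@(0,1) p1@(2,2) p2@(2,0) p3@(0,0) -> at (4,4): 0 [-], cum=0
Step 1: p0@(1,1) p1@(3,2) p2@(3,0) p3@(1,0) -> at (4,4): 0 [-], cum=0
Step 2: p0@(2,1) p1@(3,3) p2@(3,1) p3@(2,0) -> at (4,4): 0 [-], cum=0
Step 3: p0@(3,1) p1@ESC p2@(3,2) p3@(3,0) -> at (4,4): 0 [-], cum=0
Step 4: p0@(3,2) p1@ESC p2@(3,3) p3@(3,1) -> at (4,4): 0 [-], cum=0
Step 5: p0@(3,3) p1@ESC p2@ESC p3@(3,2) -> at (4,4): 0 [-], cum=0
Step 6: p0@ESC p1@ESC p2@ESC p3@(3,3) -> at (4,4): 0 [-], cum=0
Step 7: p0@ESC p1@ESC p2@ESC p3@ESC -> at (4,4): 0 [-], cum=0
Total visits = 0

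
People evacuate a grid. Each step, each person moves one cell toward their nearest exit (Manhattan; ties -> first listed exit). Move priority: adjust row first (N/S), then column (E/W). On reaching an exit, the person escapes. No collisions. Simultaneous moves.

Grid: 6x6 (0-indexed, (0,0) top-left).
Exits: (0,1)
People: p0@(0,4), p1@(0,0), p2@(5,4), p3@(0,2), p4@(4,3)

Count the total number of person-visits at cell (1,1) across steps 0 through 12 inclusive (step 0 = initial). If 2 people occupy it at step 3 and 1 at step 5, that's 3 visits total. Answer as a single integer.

Step 0: p0@(0,4) p1@(0,0) p2@(5,4) p3@(0,2) p4@(4,3) -> at (1,1): 0 [-], cum=0
Step 1: p0@(0,3) p1@ESC p2@(4,4) p3@ESC p4@(3,3) -> at (1,1): 0 [-], cum=0
Step 2: p0@(0,2) p1@ESC p2@(3,4) p3@ESC p4@(2,3) -> at (1,1): 0 [-], cum=0
Step 3: p0@ESC p1@ESC p2@(2,4) p3@ESC p4@(1,3) -> at (1,1): 0 [-], cum=0
Step 4: p0@ESC p1@ESC p2@(1,4) p3@ESC p4@(0,3) -> at (1,1): 0 [-], cum=0
Step 5: p0@ESC p1@ESC p2@(0,4) p3@ESC p4@(0,2) -> at (1,1): 0 [-], cum=0
Step 6: p0@ESC p1@ESC p2@(0,3) p3@ESC p4@ESC -> at (1,1): 0 [-], cum=0
Step 7: p0@ESC p1@ESC p2@(0,2) p3@ESC p4@ESC -> at (1,1): 0 [-], cum=0
Step 8: p0@ESC p1@ESC p2@ESC p3@ESC p4@ESC -> at (1,1): 0 [-], cum=0
Total visits = 0

Answer: 0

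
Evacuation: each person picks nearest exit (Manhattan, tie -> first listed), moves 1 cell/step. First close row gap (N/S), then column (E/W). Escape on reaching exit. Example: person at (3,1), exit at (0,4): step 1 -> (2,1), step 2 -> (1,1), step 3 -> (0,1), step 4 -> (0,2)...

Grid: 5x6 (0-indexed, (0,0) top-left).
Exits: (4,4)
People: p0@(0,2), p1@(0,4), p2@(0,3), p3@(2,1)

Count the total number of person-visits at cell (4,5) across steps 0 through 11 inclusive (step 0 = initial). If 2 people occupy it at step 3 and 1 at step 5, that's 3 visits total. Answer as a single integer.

Answer: 0

Derivation:
Step 0: p0@(0,2) p1@(0,4) p2@(0,3) p3@(2,1) -> at (4,5): 0 [-], cum=0
Step 1: p0@(1,2) p1@(1,4) p2@(1,3) p3@(3,1) -> at (4,5): 0 [-], cum=0
Step 2: p0@(2,2) p1@(2,4) p2@(2,3) p3@(4,1) -> at (4,5): 0 [-], cum=0
Step 3: p0@(3,2) p1@(3,4) p2@(3,3) p3@(4,2) -> at (4,5): 0 [-], cum=0
Step 4: p0@(4,2) p1@ESC p2@(4,3) p3@(4,3) -> at (4,5): 0 [-], cum=0
Step 5: p0@(4,3) p1@ESC p2@ESC p3@ESC -> at (4,5): 0 [-], cum=0
Step 6: p0@ESC p1@ESC p2@ESC p3@ESC -> at (4,5): 0 [-], cum=0
Total visits = 0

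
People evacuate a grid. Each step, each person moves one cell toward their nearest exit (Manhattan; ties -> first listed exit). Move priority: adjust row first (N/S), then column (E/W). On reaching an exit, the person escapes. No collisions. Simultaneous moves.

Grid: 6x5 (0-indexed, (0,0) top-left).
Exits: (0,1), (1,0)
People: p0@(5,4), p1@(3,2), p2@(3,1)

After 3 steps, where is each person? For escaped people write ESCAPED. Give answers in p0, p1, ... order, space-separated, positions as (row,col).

Step 1: p0:(5,4)->(4,4) | p1:(3,2)->(2,2) | p2:(3,1)->(2,1)
Step 2: p0:(4,4)->(3,4) | p1:(2,2)->(1,2) | p2:(2,1)->(1,1)
Step 3: p0:(3,4)->(2,4) | p1:(1,2)->(0,2) | p2:(1,1)->(0,1)->EXIT

(2,4) (0,2) ESCAPED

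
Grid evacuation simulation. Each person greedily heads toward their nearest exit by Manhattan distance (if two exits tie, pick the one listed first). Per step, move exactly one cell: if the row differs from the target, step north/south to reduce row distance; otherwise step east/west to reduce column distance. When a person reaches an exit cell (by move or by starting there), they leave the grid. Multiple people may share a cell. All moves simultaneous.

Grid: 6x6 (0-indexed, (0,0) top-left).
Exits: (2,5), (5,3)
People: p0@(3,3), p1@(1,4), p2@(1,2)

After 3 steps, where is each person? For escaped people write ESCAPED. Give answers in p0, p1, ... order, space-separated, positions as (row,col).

Step 1: p0:(3,3)->(4,3) | p1:(1,4)->(2,4) | p2:(1,2)->(2,2)
Step 2: p0:(4,3)->(5,3)->EXIT | p1:(2,4)->(2,5)->EXIT | p2:(2,2)->(2,3)
Step 3: p0:escaped | p1:escaped | p2:(2,3)->(2,4)

ESCAPED ESCAPED (2,4)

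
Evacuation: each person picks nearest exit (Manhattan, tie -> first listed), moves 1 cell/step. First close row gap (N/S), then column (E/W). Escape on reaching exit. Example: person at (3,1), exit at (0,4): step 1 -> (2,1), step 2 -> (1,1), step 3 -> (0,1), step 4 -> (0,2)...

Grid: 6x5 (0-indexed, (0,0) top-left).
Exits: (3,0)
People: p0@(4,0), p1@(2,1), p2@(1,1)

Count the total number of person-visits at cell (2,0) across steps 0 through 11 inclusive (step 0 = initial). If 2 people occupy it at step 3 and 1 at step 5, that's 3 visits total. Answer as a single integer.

Answer: 0

Derivation:
Step 0: p0@(4,0) p1@(2,1) p2@(1,1) -> at (2,0): 0 [-], cum=0
Step 1: p0@ESC p1@(3,1) p2@(2,1) -> at (2,0): 0 [-], cum=0
Step 2: p0@ESC p1@ESC p2@(3,1) -> at (2,0): 0 [-], cum=0
Step 3: p0@ESC p1@ESC p2@ESC -> at (2,0): 0 [-], cum=0
Total visits = 0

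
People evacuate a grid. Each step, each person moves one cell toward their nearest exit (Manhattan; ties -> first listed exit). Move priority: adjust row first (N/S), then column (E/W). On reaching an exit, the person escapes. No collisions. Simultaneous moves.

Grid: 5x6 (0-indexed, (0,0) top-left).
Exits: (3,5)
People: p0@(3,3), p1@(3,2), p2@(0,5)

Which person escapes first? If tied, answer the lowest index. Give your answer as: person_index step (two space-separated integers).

Step 1: p0:(3,3)->(3,4) | p1:(3,2)->(3,3) | p2:(0,5)->(1,5)
Step 2: p0:(3,4)->(3,5)->EXIT | p1:(3,3)->(3,4) | p2:(1,5)->(2,5)
Step 3: p0:escaped | p1:(3,4)->(3,5)->EXIT | p2:(2,5)->(3,5)->EXIT
Exit steps: [2, 3, 3]
First to escape: p0 at step 2

Answer: 0 2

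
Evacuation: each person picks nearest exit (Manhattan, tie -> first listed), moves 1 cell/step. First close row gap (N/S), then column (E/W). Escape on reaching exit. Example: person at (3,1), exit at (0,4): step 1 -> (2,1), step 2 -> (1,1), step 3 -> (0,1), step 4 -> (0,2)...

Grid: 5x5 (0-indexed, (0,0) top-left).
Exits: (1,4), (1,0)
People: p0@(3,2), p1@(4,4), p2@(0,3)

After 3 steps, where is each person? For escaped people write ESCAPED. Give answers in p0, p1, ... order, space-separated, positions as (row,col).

Step 1: p0:(3,2)->(2,2) | p1:(4,4)->(3,4) | p2:(0,3)->(1,3)
Step 2: p0:(2,2)->(1,2) | p1:(3,4)->(2,4) | p2:(1,3)->(1,4)->EXIT
Step 3: p0:(1,2)->(1,3) | p1:(2,4)->(1,4)->EXIT | p2:escaped

(1,3) ESCAPED ESCAPED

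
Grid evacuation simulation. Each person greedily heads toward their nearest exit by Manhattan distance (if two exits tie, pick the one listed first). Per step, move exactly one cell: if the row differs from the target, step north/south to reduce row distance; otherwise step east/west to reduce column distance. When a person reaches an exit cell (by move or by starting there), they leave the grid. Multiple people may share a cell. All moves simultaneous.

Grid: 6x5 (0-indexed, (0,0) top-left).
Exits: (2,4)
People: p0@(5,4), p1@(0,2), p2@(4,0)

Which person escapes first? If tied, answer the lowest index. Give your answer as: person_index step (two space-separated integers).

Step 1: p0:(5,4)->(4,4) | p1:(0,2)->(1,2) | p2:(4,0)->(3,0)
Step 2: p0:(4,4)->(3,4) | p1:(1,2)->(2,2) | p2:(3,0)->(2,0)
Step 3: p0:(3,4)->(2,4)->EXIT | p1:(2,2)->(2,3) | p2:(2,0)->(2,1)
Step 4: p0:escaped | p1:(2,3)->(2,4)->EXIT | p2:(2,1)->(2,2)
Step 5: p0:escaped | p1:escaped | p2:(2,2)->(2,3)
Step 6: p0:escaped | p1:escaped | p2:(2,3)->(2,4)->EXIT
Exit steps: [3, 4, 6]
First to escape: p0 at step 3

Answer: 0 3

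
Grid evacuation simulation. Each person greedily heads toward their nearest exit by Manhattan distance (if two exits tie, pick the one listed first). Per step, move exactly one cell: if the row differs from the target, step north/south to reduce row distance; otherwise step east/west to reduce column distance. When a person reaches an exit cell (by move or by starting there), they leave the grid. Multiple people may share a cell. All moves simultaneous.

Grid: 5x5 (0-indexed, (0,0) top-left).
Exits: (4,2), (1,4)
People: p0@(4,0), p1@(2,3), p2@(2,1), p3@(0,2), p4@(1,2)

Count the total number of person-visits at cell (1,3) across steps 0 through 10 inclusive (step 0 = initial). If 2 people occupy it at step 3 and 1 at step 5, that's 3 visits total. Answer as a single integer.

Step 0: p0@(4,0) p1@(2,3) p2@(2,1) p3@(0,2) p4@(1,2) -> at (1,3): 0 [-], cum=0
Step 1: p0@(4,1) p1@(1,3) p2@(3,1) p3@(1,2) p4@(1,3) -> at (1,3): 2 [p1,p4], cum=2
Step 2: p0@ESC p1@ESC p2@(4,1) p3@(1,3) p4@ESC -> at (1,3): 1 [p3], cum=3
Step 3: p0@ESC p1@ESC p2@ESC p3@ESC p4@ESC -> at (1,3): 0 [-], cum=3
Total visits = 3

Answer: 3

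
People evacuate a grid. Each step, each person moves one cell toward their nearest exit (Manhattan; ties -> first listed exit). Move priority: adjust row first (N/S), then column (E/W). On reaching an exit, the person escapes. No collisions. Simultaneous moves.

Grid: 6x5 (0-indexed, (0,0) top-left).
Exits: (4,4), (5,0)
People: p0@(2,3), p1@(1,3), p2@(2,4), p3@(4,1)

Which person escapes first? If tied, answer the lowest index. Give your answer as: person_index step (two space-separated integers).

Answer: 2 2

Derivation:
Step 1: p0:(2,3)->(3,3) | p1:(1,3)->(2,3) | p2:(2,4)->(3,4) | p3:(4,1)->(5,1)
Step 2: p0:(3,3)->(4,3) | p1:(2,3)->(3,3) | p2:(3,4)->(4,4)->EXIT | p3:(5,1)->(5,0)->EXIT
Step 3: p0:(4,3)->(4,4)->EXIT | p1:(3,3)->(4,3) | p2:escaped | p3:escaped
Step 4: p0:escaped | p1:(4,3)->(4,4)->EXIT | p2:escaped | p3:escaped
Exit steps: [3, 4, 2, 2]
First to escape: p2 at step 2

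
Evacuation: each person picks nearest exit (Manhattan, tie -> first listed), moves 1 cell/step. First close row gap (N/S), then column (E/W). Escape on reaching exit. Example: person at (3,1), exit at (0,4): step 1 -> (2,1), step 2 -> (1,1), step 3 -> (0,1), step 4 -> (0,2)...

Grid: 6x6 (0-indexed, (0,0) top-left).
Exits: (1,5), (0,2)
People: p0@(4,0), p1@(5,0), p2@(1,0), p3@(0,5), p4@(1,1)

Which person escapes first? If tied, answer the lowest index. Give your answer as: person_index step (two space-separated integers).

Step 1: p0:(4,0)->(3,0) | p1:(5,0)->(4,0) | p2:(1,0)->(0,0) | p3:(0,5)->(1,5)->EXIT | p4:(1,1)->(0,1)
Step 2: p0:(3,0)->(2,0) | p1:(4,0)->(3,0) | p2:(0,0)->(0,1) | p3:escaped | p4:(0,1)->(0,2)->EXIT
Step 3: p0:(2,0)->(1,0) | p1:(3,0)->(2,0) | p2:(0,1)->(0,2)->EXIT | p3:escaped | p4:escaped
Step 4: p0:(1,0)->(0,0) | p1:(2,0)->(1,0) | p2:escaped | p3:escaped | p4:escaped
Step 5: p0:(0,0)->(0,1) | p1:(1,0)->(0,0) | p2:escaped | p3:escaped | p4:escaped
Step 6: p0:(0,1)->(0,2)->EXIT | p1:(0,0)->(0,1) | p2:escaped | p3:escaped | p4:escaped
Step 7: p0:escaped | p1:(0,1)->(0,2)->EXIT | p2:escaped | p3:escaped | p4:escaped
Exit steps: [6, 7, 3, 1, 2]
First to escape: p3 at step 1

Answer: 3 1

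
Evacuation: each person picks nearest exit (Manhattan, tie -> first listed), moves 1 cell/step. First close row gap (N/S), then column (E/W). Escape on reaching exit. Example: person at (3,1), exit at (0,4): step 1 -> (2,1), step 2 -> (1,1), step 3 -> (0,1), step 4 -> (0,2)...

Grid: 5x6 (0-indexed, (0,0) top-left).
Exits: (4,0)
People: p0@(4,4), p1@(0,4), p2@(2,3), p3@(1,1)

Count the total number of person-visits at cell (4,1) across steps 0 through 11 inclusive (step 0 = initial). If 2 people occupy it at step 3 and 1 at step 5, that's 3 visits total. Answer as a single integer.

Step 0: p0@(4,4) p1@(0,4) p2@(2,3) p3@(1,1) -> at (4,1): 0 [-], cum=0
Step 1: p0@(4,3) p1@(1,4) p2@(3,3) p3@(2,1) -> at (4,1): 0 [-], cum=0
Step 2: p0@(4,2) p1@(2,4) p2@(4,3) p3@(3,1) -> at (4,1): 0 [-], cum=0
Step 3: p0@(4,1) p1@(3,4) p2@(4,2) p3@(4,1) -> at (4,1): 2 [p0,p3], cum=2
Step 4: p0@ESC p1@(4,4) p2@(4,1) p3@ESC -> at (4,1): 1 [p2], cum=3
Step 5: p0@ESC p1@(4,3) p2@ESC p3@ESC -> at (4,1): 0 [-], cum=3
Step 6: p0@ESC p1@(4,2) p2@ESC p3@ESC -> at (4,1): 0 [-], cum=3
Step 7: p0@ESC p1@(4,1) p2@ESC p3@ESC -> at (4,1): 1 [p1], cum=4
Step 8: p0@ESC p1@ESC p2@ESC p3@ESC -> at (4,1): 0 [-], cum=4
Total visits = 4

Answer: 4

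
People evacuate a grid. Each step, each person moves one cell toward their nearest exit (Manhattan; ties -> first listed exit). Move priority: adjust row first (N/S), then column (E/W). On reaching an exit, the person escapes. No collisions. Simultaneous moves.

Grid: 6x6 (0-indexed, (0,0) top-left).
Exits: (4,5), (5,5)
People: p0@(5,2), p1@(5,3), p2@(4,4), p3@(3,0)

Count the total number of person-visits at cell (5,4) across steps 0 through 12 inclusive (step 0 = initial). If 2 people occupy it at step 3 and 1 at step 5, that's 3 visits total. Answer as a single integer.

Answer: 2

Derivation:
Step 0: p0@(5,2) p1@(5,3) p2@(4,4) p3@(3,0) -> at (5,4): 0 [-], cum=0
Step 1: p0@(5,3) p1@(5,4) p2@ESC p3@(4,0) -> at (5,4): 1 [p1], cum=1
Step 2: p0@(5,4) p1@ESC p2@ESC p3@(4,1) -> at (5,4): 1 [p0], cum=2
Step 3: p0@ESC p1@ESC p2@ESC p3@(4,2) -> at (5,4): 0 [-], cum=2
Step 4: p0@ESC p1@ESC p2@ESC p3@(4,3) -> at (5,4): 0 [-], cum=2
Step 5: p0@ESC p1@ESC p2@ESC p3@(4,4) -> at (5,4): 0 [-], cum=2
Step 6: p0@ESC p1@ESC p2@ESC p3@ESC -> at (5,4): 0 [-], cum=2
Total visits = 2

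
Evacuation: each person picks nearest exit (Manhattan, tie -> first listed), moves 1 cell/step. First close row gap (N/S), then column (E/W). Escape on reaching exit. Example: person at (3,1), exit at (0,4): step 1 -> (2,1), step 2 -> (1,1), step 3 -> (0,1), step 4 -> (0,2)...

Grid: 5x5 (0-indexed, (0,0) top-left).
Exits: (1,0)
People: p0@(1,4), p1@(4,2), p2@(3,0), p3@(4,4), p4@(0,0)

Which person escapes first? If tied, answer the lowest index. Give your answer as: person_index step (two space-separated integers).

Answer: 4 1

Derivation:
Step 1: p0:(1,4)->(1,3) | p1:(4,2)->(3,2) | p2:(3,0)->(2,0) | p3:(4,4)->(3,4) | p4:(0,0)->(1,0)->EXIT
Step 2: p0:(1,3)->(1,2) | p1:(3,2)->(2,2) | p2:(2,0)->(1,0)->EXIT | p3:(3,4)->(2,4) | p4:escaped
Step 3: p0:(1,2)->(1,1) | p1:(2,2)->(1,2) | p2:escaped | p3:(2,4)->(1,4) | p4:escaped
Step 4: p0:(1,1)->(1,0)->EXIT | p1:(1,2)->(1,1) | p2:escaped | p3:(1,4)->(1,3) | p4:escaped
Step 5: p0:escaped | p1:(1,1)->(1,0)->EXIT | p2:escaped | p3:(1,3)->(1,2) | p4:escaped
Step 6: p0:escaped | p1:escaped | p2:escaped | p3:(1,2)->(1,1) | p4:escaped
Step 7: p0:escaped | p1:escaped | p2:escaped | p3:(1,1)->(1,0)->EXIT | p4:escaped
Exit steps: [4, 5, 2, 7, 1]
First to escape: p4 at step 1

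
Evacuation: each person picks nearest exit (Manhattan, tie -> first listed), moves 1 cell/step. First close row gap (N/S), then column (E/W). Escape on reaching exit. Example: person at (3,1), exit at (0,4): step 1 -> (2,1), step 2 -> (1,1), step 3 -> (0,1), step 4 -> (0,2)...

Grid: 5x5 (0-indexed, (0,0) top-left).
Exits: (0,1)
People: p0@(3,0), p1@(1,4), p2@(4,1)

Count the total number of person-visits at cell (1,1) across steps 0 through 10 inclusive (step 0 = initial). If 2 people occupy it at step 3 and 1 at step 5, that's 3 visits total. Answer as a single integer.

Step 0: p0@(3,0) p1@(1,4) p2@(4,1) -> at (1,1): 0 [-], cum=0
Step 1: p0@(2,0) p1@(0,4) p2@(3,1) -> at (1,1): 0 [-], cum=0
Step 2: p0@(1,0) p1@(0,3) p2@(2,1) -> at (1,1): 0 [-], cum=0
Step 3: p0@(0,0) p1@(0,2) p2@(1,1) -> at (1,1): 1 [p2], cum=1
Step 4: p0@ESC p1@ESC p2@ESC -> at (1,1): 0 [-], cum=1
Total visits = 1

Answer: 1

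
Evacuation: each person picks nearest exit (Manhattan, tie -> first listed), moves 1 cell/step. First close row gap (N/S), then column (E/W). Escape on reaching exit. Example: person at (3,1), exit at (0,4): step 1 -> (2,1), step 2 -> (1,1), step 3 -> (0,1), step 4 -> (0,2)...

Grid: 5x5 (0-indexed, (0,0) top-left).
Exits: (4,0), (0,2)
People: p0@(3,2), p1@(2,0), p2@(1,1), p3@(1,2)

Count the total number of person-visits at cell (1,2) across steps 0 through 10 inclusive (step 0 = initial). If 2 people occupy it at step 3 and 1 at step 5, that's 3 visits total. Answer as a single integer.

Answer: 1

Derivation:
Step 0: p0@(3,2) p1@(2,0) p2@(1,1) p3@(1,2) -> at (1,2): 1 [p3], cum=1
Step 1: p0@(4,2) p1@(3,0) p2@(0,1) p3@ESC -> at (1,2): 0 [-], cum=1
Step 2: p0@(4,1) p1@ESC p2@ESC p3@ESC -> at (1,2): 0 [-], cum=1
Step 3: p0@ESC p1@ESC p2@ESC p3@ESC -> at (1,2): 0 [-], cum=1
Total visits = 1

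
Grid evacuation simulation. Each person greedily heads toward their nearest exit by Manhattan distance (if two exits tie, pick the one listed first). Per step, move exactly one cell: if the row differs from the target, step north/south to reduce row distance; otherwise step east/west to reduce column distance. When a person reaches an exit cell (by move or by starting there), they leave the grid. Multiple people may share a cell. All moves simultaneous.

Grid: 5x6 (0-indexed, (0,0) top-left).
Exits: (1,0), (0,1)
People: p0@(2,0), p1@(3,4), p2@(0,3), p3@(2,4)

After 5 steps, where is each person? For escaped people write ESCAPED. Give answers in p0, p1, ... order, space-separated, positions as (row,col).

Step 1: p0:(2,0)->(1,0)->EXIT | p1:(3,4)->(2,4) | p2:(0,3)->(0,2) | p3:(2,4)->(1,4)
Step 2: p0:escaped | p1:(2,4)->(1,4) | p2:(0,2)->(0,1)->EXIT | p3:(1,4)->(1,3)
Step 3: p0:escaped | p1:(1,4)->(1,3) | p2:escaped | p3:(1,3)->(1,2)
Step 4: p0:escaped | p1:(1,3)->(1,2) | p2:escaped | p3:(1,2)->(1,1)
Step 5: p0:escaped | p1:(1,2)->(1,1) | p2:escaped | p3:(1,1)->(1,0)->EXIT

ESCAPED (1,1) ESCAPED ESCAPED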